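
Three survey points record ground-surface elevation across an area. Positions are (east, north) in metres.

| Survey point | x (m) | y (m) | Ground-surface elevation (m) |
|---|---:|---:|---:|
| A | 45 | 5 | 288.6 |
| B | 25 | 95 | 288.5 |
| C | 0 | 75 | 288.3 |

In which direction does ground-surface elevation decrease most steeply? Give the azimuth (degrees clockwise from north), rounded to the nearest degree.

266°

Differences from A: to B (Δx, Δy, Δh) = (-20, 90, -0.1); to C = (-45, 70, -0.3).
Solve a·Δx + b·Δy = Δz: det = (-20)·70 − (-45)·90 = 2650.
∂z/∂x = [(-0.1)·70 − (-0.3)·90] / 2650 = +0.007547
∂z/∂y = [(-20)·(-0.3) − (-45)·(-0.1)] / 2650 = +0.0005660
Steepest decrease is along −∇f: components (-0.007547 E, -0.0005660 N).
Azimuth = atan2(-0.007547, -0.0005660) = 265.7° ≈ 266°.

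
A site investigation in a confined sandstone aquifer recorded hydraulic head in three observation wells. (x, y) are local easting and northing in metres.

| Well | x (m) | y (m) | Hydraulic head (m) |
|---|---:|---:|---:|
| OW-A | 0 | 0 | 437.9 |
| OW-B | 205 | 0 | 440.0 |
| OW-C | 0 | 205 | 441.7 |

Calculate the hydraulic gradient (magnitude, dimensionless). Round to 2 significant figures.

∂h/∂x = (440.0 − 437.9) / (205 − 0) = +0.01024
∂h/∂y = (441.7 − 437.9) / (205 − 0) = +0.01854
|∇h| = √(0.01024² + 0.01854²) = 0.02118

0.021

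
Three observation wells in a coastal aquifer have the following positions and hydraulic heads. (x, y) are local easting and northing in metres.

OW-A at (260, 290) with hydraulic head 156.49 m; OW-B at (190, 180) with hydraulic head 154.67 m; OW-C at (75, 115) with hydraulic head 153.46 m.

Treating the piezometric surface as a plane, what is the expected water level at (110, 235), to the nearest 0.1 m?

155.4 m

With h = a·x + b·y + c and OW-A as origin, the differences give:
  (-70)·a + (-110)·b = -1.82
  (-185)·a + (-175)·b = -3.03
Eliminate b (×(-175) and ×(-110), subtract): -8100·a = -14.800 → a = ∂h/∂x = +0.001827
Back-substitute: b = ∂h/∂y = +0.01538.
h(110, 235) = 156.49 + (+0.001827)·(-150) + (+0.01538)·(-55) = 156.49 -0.274 -0.846 = 155.370 m.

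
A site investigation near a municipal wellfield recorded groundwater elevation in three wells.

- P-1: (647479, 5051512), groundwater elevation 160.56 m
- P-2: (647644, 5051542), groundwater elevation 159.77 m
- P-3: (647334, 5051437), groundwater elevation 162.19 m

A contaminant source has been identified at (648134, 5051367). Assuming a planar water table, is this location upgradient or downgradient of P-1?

upgradient

With h = a·x + b·y + c and P-1 as origin, the differences give:
  165·a + 30·b = -0.79
  (-145)·a + (-75)·b = +1.63
Eliminate b (×(-75) and ×30, subtract): -8025·a = 10.350 → a = ∂h/∂x = -0.001290
Back-substitute: b = ∂h/∂y = -0.01924.
Head at (648134, 5051367) = 160.56 + (-0.001290)·(655) + (-0.01924)·(-145) = 162.51 m.
That is higher than the 160.56 m at P-1, so the point is upgradient.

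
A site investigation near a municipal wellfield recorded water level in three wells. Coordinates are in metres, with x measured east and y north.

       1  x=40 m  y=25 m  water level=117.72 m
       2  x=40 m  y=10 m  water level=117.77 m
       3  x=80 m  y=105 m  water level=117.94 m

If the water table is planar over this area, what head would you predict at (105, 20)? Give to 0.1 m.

118.5 m

With h = a·x + b·y + c and 1 as origin, the differences give:
  0·a + (-15)·b = +0.05
  40·a + 80·b = +0.22
Eliminate b (×80 and ×(-15), subtract): 600·a = 7.300 → a = ∂h/∂x = +0.01217
Back-substitute: b = ∂h/∂y = -0.003333.
h(105, 20) = 117.72 + (+0.01217)·(65) + (-0.003333)·(-5) = 117.72 +0.791 +0.017 = 118.527 m.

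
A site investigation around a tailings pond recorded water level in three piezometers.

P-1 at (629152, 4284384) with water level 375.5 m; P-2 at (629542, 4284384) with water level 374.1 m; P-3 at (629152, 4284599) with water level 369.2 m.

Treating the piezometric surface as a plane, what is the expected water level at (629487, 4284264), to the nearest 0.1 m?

377.8 m

∂h/∂x = (374.1 − 375.5) / (629542 − 629152) = -0.003590
∂h/∂y = (369.2 − 375.5) / (4284599 − 4284384) = -0.02930
h(629487, 4284264) = 375.5 + (-0.003590)·(335) + (-0.02930)·(-120) = 375.5 -1.203 +3.516 = 377.814 m.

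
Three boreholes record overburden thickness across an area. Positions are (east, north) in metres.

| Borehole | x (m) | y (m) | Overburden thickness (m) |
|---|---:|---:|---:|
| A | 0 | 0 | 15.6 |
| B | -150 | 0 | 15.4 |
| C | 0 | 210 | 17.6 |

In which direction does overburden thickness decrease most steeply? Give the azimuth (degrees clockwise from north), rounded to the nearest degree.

188°

∂d/∂x = (15.4 − 15.6) / (-150 − 0) = +0.001333
∂d/∂y = (17.6 − 15.6) / (210 − 0) = +0.009524
Steepest decrease is along −∇f: components (-0.001333 E, -0.009524 N).
Azimuth = atan2(-0.001333, -0.009524) = 188.0° ≈ 188°.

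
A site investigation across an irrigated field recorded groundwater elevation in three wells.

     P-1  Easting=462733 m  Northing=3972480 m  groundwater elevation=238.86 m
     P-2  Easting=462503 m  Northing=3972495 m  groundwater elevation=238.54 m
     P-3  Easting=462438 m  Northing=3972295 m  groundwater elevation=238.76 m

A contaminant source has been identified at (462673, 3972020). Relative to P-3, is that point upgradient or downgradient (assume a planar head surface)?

upgradient

Taking P-1 as reference: P-2−P-1 = (-230, 15, -0.32); P-3−P-1 = (-295, -185, -0.10).
Solve a·Δx + b·Δy = Δh: det = (-230)·(-185) − (-295)·15 = 46975.
∂h/∂x = [(-0.32)·(-185) − (-0.10)·15] / 46975 = +0.001292
∂h/∂y = [(-230)·(-0.10) − (-295)·(-0.32)] / 46975 = -0.001520
Head at (462673, 3972020) = 238.86 + (+0.001292)·(-60) + (-0.001520)·(-460) = 239.48 m.
That is higher than the 238.76 m at P-3, so the point is upgradient.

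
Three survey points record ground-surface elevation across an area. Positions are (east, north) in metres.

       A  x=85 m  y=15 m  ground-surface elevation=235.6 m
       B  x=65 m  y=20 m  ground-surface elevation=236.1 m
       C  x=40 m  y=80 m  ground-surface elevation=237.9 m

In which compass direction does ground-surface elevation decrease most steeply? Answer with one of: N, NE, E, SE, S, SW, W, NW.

Differences from A: to B (Δx, Δy, Δh) = (-20, 5, +0.5); to C = (-45, 65, +2.3).
Determinant of the coordinate differences = (-20)·65 − (-45)·5 = -1075.
∂z/∂x = [(+0.5)·65 − (+2.3)·5] / -1075 = -0.01953
∂z/∂y = [(-20)·(+2.3) − (-45)·(+0.5)] / -1075 = +0.02186
Steepest decrease is along −∇f = (+0.01953 E, -0.02186 N) → southeast.

SE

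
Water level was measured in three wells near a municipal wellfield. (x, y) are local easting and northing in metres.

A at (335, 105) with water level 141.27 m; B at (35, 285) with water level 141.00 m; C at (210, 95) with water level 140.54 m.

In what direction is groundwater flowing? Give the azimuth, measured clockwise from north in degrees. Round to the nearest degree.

Taking A as reference: B−A = (-300, 180, -0.27); C−A = (-125, -10, -0.73).
Determinant of the coordinate differences = (-300)·(-10) − (-125)·180 = 25500.
∂h/∂x = [(-0.27)·(-10) − (-0.73)·180] / 25500 = +0.005259
∂h/∂y = [(-300)·(-0.73) − (-125)·(-0.27)] / 25500 = +0.007265
Flow direction (−∇h) has components (-0.005259 E, -0.007265 N).
Azimuth = atan2(E, N) = atan2(-0.005259, -0.007265) = 215.9° ≈ 216°.

216°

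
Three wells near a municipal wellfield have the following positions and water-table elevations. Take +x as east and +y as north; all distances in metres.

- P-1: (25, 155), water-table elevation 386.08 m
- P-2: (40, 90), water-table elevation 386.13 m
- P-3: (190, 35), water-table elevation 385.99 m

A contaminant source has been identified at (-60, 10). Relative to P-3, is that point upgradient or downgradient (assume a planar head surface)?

With h = a·x + b·y + c and P-1 as origin, the differences give:
  15·a + (-65)·b = +0.05
  165·a + (-120)·b = -0.09
Eliminate b (×(-120) and ×(-65), subtract): 8925·a = -11.850 → a = ∂h/∂x = -0.001328
Back-substitute: b = ∂h/∂y = -0.001076.
Head at (-60, 10) = 386.08 + (-0.001328)·(-85) + (-0.001076)·(-145) = 386.35 m.
That is higher than the 385.99 m at P-3, so the point is upgradient.

upgradient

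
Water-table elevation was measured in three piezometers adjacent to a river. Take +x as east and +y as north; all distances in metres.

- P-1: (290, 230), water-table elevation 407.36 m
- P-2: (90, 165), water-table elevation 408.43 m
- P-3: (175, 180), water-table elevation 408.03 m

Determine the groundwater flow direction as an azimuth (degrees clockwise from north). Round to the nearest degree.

042°

Taking P-1 as reference: P-2−P-1 = (-200, -65, +1.07); P-3−P-1 = (-115, -50, +0.67).
Solve a·Δx + b·Δy = Δh: det = (-200)·(-50) − (-115)·(-65) = 2525.
∂h/∂x = [(+1.07)·(-50) − (+0.67)·(-65)] / 2525 = -0.003941
∂h/∂y = [(-200)·(+0.67) − (-115)·(+1.07)] / 2525 = -0.004337
Flow direction (−∇h) has components (+0.003941 E, +0.004337 N).
Azimuth = atan2(E, N) = atan2(+0.003941, +0.004337) = 42.3° ≈ 042°.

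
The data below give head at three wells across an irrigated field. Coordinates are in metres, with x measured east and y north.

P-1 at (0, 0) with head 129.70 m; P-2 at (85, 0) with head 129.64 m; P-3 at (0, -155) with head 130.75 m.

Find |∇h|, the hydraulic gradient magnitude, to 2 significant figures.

0.0068

∂h/∂x = (129.64 − 129.70) / (85 − 0) = -0.0007059
∂h/∂y = (130.75 − 129.70) / (-155 − 0) = -0.006774
|∇h| = √(-0.0007059² + -0.006774²) = 0.006811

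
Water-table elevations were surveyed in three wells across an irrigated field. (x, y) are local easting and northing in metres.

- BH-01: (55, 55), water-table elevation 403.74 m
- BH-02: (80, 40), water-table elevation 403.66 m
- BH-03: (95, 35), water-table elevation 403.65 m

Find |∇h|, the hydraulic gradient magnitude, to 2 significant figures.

With h = a·x + b·y + c and BH-01 as origin, the differences give:
  25·a + (-15)·b = -0.08
  40·a + (-20)·b = -0.09
Eliminate b (×(-20) and ×(-15), subtract): 100·a = 0.250 → a = ∂h/∂x = +0.002500
Back-substitute: b = ∂h/∂y = +0.009500.
|∇h| = √(0.002500² + 0.009500²) = 0.009823

0.0098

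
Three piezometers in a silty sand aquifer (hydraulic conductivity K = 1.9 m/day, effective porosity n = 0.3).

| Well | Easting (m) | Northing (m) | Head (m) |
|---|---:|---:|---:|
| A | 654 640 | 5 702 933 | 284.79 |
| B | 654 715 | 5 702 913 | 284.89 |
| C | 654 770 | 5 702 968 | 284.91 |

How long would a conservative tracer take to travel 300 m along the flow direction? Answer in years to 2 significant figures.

With h = a·x + b·y + c and A as origin, the differences give:
  75·a + (-20)·b = +0.10
  130·a + 35·b = +0.12
Eliminate b (×35 and ×(-20), subtract): 5225·a = 5.900 → a = ∂h/∂x = +0.001129
Back-substitute: b = ∂h/∂y = -0.0007656.
|∇h| = √(0.001129² + -0.0007656²) = 0.001364
Seepage velocity v = K·i/n = 1.9 × 0.001364 / 0.3 = 0.008639 m/day.
t = 300 / 0.008639 = 3.473e+04 days = 95.1 years.

95 years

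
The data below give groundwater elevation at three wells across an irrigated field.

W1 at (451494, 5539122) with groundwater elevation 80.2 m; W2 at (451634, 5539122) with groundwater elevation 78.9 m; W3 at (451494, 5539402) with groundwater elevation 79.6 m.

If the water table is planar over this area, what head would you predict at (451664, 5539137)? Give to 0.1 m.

78.6 m

∂h/∂x = (78.9 − 80.2) / (451634 − 451494) = -0.009286
∂h/∂y = (79.6 − 80.2) / (5539402 − 5539122) = -0.002143
h(451664, 5539137) = 80.2 + (-0.009286)·(170) + (-0.002143)·(15) = 80.2 -1.579 -0.032 = 78.589 m.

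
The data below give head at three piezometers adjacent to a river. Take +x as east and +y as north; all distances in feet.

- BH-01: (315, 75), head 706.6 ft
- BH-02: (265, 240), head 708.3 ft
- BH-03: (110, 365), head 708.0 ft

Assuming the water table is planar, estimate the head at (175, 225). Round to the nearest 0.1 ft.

706.9 ft

Taking BH-01 as reference: BH-02−BH-01 = (-50, 165, +1.7); BH-03−BH-01 = (-205, 290, +1.4).
Determinant of the coordinate differences = (-50)·290 − (-205)·165 = 19325.
∂h/∂x = [(+1.7)·290 − (+1.4)·165] / 19325 = +0.01356
∂h/∂y = [(-50)·(+1.4) − (-205)·(+1.7)] / 19325 = +0.01441
h(175, 225) = 706.6 + (+0.01356)·(-140) + (+0.01441)·(150) = 706.6 -1.898 +2.162 = 706.864 ft.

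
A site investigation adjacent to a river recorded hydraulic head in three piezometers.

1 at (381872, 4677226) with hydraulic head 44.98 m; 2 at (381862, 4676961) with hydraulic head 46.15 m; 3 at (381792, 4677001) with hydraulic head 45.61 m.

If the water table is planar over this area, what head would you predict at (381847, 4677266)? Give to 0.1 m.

44.7 m

With h = a·x + b·y + c and 1 as origin, the differences give:
  (-10)·a + (-265)·b = +1.17
  (-80)·a + (-225)·b = +0.63
Eliminate b (×(-225) and ×(-265), subtract): -18950·a = -96.300 → a = ∂h/∂x = +0.005082
Back-substitute: b = ∂h/∂y = -0.004607.
h(381847, 4677266) = 44.98 + (+0.005082)·(-25) + (-0.004607)·(40) = 44.98 -0.127 -0.184 = 44.669 m.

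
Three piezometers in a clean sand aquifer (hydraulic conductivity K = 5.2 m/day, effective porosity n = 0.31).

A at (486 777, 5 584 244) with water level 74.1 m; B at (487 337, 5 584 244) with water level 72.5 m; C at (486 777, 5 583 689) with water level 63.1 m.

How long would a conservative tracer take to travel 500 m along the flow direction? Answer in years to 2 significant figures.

4.1 years

∂h/∂x = (72.5 − 74.1) / (487337 − 486777) = -0.002857
∂h/∂y = (63.1 − 74.1) / (5583689 − 5584244) = +0.01982
|∇h| = √(-0.002857² + 0.01982²) = 0.02002
Seepage velocity v = K·i/n = 5.2 × 0.02002 / 0.31 = 0.3358 m/day.
t = 500 / 0.3358 = 1489 days = 4.08 years.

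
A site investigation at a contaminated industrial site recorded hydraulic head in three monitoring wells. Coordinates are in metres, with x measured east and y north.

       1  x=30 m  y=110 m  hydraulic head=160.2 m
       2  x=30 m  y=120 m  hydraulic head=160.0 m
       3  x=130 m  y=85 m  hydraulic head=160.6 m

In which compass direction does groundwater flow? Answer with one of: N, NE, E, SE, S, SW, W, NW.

N

Differences from 1: to 2 (Δx, Δy, Δh) = (0, 10, -0.2); to 3 = (100, -25, +0.4).
Solve a·Δx + b·Δy = Δh: det = 0·(-25) − 100·10 = -1000.
∂h/∂x = [(-0.2)·(-25) − (+0.4)·10] / -1000 = -0.0010000
∂h/∂y = [0·(+0.4) − 100·(-0.2)] / -1000 = -0.02000
Flow = −∇h = (+0.0010000 east, +0.02000 north), which points north.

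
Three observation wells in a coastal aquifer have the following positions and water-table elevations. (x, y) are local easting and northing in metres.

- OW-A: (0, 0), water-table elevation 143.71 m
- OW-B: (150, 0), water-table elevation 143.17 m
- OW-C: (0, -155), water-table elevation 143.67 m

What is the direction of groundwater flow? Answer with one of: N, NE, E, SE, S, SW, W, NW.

∂h/∂x = (143.17 − 143.71) / (150 − 0) = -0.003600
∂h/∂y = (143.67 − 143.71) / (-155 − 0) = +0.0002581
Flow = −∇h = (+0.003600 east, -0.0002581 north), which points east.

E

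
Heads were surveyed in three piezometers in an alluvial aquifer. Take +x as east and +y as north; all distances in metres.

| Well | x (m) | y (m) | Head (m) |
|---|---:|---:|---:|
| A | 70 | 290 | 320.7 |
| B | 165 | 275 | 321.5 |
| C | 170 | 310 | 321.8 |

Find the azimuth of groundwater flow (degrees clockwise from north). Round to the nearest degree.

Three-point gradient (reference A): Δ to B = (95, -15, +0.8), Δ to C = (100, 20, +1.1).
∂h/∂x = +0.009559, ∂h/∂y = +0.007206 (det = 3400).
Flow direction (−∇h) has components (-0.009559 E, -0.007206 N).
Azimuth = atan2(E, N) = atan2(-0.009559, -0.007206) = 233.0° ≈ 233°.

233°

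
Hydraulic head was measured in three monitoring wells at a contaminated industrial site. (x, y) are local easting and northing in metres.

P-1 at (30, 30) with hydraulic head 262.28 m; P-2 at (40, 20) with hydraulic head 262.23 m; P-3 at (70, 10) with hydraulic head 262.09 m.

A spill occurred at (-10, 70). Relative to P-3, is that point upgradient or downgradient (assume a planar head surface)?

upgradient

Three-point gradient (reference P-1): Δ to P-2 = (10, -10, -0.05), Δ to P-3 = (40, -20, -0.19).
∂h/∂x = -0.004500, ∂h/∂y = +0.0005000 (det = 200).
Head at (-10, 70) = 262.28 + (-0.004500)·(-40) + (+0.0005000)·(40) = 262.48 m.
That is higher than the 262.09 m at P-3, so the point is upgradient.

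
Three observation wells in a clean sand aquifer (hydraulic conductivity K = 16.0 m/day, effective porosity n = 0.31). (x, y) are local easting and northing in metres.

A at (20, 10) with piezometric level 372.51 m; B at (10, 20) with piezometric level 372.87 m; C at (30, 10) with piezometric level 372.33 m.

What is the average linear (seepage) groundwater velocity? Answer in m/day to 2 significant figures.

With h = a·x + b·y + c and A as origin, the differences give:
  (-10)·a + 10·b = +0.36
  10·a + 0·b = -0.18
Eliminate b (×0 and ×10, subtract): -100·a = 1.800 → a = ∂h/∂x = -0.01800
Back-substitute: b = ∂h/∂y = +0.01800.
|∇h| = √(-0.01800² + 0.01800²) = 0.02546
Seepage velocity v = K·i/n = 16.0 × 0.02546 / 0.31 = 1.314 m/day.

1.3 m/day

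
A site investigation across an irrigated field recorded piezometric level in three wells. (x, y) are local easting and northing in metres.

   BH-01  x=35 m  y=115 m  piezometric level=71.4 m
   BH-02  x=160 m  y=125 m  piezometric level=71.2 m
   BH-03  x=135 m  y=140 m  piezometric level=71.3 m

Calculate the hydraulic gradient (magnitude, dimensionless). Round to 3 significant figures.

0.00400

Differences from BH-01: to BH-02 (Δx, Δy, Δh) = (125, 10, -0.2); to BH-03 = (100, 25, -0.1).
Determinant of the coordinate differences = 125·25 − 100·10 = 2125.
∂h/∂x = [(-0.2)·25 − (-0.1)·10] / 2125 = -0.001882
∂h/∂y = [125·(-0.1) − 100·(-0.2)] / 2125 = +0.003529
|∇h| = √(-0.001882² + 0.003529²) = 0.003999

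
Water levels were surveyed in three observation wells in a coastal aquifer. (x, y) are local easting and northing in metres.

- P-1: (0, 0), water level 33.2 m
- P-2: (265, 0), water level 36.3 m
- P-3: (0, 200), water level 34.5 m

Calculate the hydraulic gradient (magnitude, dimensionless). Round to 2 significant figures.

0.013

∂h/∂x = (36.3 − 33.2) / (265 − 0) = +0.01170
∂h/∂y = (34.5 − 33.2) / (200 − 0) = +0.006500
|∇h| = √(0.01170² + 0.006500²) = 0.01338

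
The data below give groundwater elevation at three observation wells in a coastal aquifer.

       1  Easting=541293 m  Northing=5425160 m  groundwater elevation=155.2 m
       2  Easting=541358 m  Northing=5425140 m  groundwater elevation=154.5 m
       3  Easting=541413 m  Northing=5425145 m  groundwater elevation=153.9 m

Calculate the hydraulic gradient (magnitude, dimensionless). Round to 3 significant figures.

0.0109

Differences from 1: to 2 (Δx, Δy, Δh) = (65, -20, -0.7); to 3 = (120, -15, -1.3).
Determinant of the coordinate differences = 65·(-15) − 120·(-20) = 1425.
∂h/∂x = [(-0.7)·(-15) − (-1.3)·(-20)] / 1425 = -0.01088
∂h/∂y = [65·(-1.3) − 120·(-0.7)] / 1425 = -0.0003509
|∇h| = √(-0.01088² + -0.0003509²) = 0.01089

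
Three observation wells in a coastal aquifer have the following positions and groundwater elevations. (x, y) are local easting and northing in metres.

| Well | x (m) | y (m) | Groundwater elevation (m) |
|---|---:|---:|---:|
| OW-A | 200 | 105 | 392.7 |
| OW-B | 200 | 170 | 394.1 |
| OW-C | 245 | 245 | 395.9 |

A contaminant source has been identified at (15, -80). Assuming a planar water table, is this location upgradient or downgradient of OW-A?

Differences from OW-A: to OW-B (Δx, Δy, Δh) = (0, 65, +1.4); to OW-C = (45, 140, +3.2).
Determinant of the coordinate differences = 0·140 − 45·65 = -2925.
∂h/∂x = [(+1.4)·140 − (+3.2)·65] / -2925 = +0.004103
∂h/∂y = [0·(+3.2) − 45·(+1.4)] / -2925 = +0.02154
Head at (15, -80) = 392.7 + (+0.004103)·(-185) + (+0.02154)·(-185) = 387.96 m.
That is lower than the 392.7 m at OW-A, so the point is downgradient.

downgradient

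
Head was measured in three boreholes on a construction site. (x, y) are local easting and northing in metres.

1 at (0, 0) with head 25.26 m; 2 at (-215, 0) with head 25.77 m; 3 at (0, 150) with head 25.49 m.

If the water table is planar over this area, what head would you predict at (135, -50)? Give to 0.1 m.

∂h/∂x = (25.77 − 25.26) / (-215 − 0) = -0.002372
∂h/∂y = (25.49 − 25.26) / (150 − 0) = +0.001533
h(135, -50) = 25.26 + (-0.002372)·(135) + (+0.001533)·(-50) = 25.26 -0.320 -0.077 = 24.863 m.

24.9 m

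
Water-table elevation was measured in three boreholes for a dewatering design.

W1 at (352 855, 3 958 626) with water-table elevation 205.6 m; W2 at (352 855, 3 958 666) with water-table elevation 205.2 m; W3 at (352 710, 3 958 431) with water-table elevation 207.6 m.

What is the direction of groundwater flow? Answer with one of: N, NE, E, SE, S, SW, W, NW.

Differences from W1: to W2 (Δx, Δy, Δh) = (0, 40, -0.4); to W3 = (-145, -195, +2.0).
Solve a·Δx + b·Δy = Δh: det = 0·(-195) − (-145)·40 = 5800.
∂h/∂x = [(-0.4)·(-195) − (+2.0)·40] / 5800 = -0.0003448
∂h/∂y = [0·(+2.0) − (-145)·(-0.4)] / 5800 = -0.01000
Flow = −∇h = (+0.0003448 east, +0.01000 north), which points north.

N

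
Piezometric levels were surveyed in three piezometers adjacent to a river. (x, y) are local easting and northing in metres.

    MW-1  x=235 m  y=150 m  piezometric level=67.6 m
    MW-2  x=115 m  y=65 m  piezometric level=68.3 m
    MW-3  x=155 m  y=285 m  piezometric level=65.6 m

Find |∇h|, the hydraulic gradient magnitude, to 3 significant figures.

0.0133

With h = a·x + b·y + c and MW-1 as origin, the differences give:
  (-120)·a + (-85)·b = +0.7
  (-80)·a + 135·b = -2.0
Eliminate b (×135 and ×(-85), subtract): -23000·a = -75.50 → a = ∂h/∂x = +0.003283
Back-substitute: b = ∂h/∂y = -0.01287.
|∇h| = √(0.003283² + -0.01287²) = 0.01328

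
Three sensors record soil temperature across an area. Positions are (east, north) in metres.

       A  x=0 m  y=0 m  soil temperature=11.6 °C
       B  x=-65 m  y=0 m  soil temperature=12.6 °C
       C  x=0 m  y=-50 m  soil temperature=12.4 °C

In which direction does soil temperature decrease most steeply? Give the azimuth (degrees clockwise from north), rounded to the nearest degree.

044°

∂T/∂x = (12.6 − 11.6) / (-65 − 0) = -0.01538
∂T/∂y = (12.4 − 11.6) / (-50 − 0) = -0.01600
Steepest decrease is along −∇f: components (+0.01538 E, +0.01600 N).
Azimuth = atan2(+0.01538, +0.01600) = 43.9° ≈ 044°.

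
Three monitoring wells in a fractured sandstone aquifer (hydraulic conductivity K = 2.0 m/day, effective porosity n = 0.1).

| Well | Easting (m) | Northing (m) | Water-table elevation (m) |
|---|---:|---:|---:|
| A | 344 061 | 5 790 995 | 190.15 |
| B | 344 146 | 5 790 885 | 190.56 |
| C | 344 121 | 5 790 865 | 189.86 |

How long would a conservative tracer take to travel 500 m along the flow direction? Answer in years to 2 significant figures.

With h = a·x + b·y + c and A as origin, the differences give:
  85·a + (-110)·b = +0.41
  60·a + (-130)·b = -0.29
Eliminate b (×(-130) and ×(-110), subtract): -4450·a = -85.200 → a = ∂h/∂x = +0.01915
Back-substitute: b = ∂h/∂y = +0.01107.
|∇h| = √(0.01915² + 0.01107²) = 0.02212
Seepage velocity v = K·i/n = 2.0 × 0.02212 / 0.1 = 0.4424 m/day.
t = 500 / 0.4424 = 1130 days = 3.09 years.

3.1 years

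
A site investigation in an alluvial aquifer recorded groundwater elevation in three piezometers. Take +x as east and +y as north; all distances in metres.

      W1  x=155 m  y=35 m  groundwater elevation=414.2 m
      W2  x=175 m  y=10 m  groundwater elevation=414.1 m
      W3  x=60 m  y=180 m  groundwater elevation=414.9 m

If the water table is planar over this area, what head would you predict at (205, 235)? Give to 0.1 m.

416.2 m

With h = a·x + b·y + c and W1 as origin, the differences give:
  20·a + (-25)·b = -0.1
  (-95)·a + 145·b = +0.7
Eliminate b (×145 and ×(-25), subtract): 525·a = 3.00 → a = ∂h/∂x = +0.005714
Back-substitute: b = ∂h/∂y = +0.008571.
h(205, 235) = 414.2 + (+0.005714)·(50) + (+0.008571)·(200) = 414.2 +0.286 +1.714 = 416.200 m.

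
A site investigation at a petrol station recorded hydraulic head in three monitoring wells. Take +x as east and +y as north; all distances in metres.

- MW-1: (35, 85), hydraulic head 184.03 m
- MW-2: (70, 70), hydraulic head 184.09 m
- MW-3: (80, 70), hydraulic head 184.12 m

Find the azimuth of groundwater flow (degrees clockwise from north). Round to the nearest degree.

225°

Taking MW-1 as reference: MW-2−MW-1 = (35, -15, +0.06); MW-3−MW-1 = (45, -15, +0.09).
Determinant of the coordinate differences = 35·(-15) − 45·(-15) = 150.
∂h/∂x = [(+0.06)·(-15) − (+0.09)·(-15)] / 150 = +0.003000
∂h/∂y = [35·(+0.09) − 45·(+0.06)] / 150 = +0.003000
Flow direction (−∇h) has components (-0.003000 E, -0.003000 N).
Azimuth = atan2(E, N) = atan2(-0.003000, -0.003000) = 225.0° ≈ 225°.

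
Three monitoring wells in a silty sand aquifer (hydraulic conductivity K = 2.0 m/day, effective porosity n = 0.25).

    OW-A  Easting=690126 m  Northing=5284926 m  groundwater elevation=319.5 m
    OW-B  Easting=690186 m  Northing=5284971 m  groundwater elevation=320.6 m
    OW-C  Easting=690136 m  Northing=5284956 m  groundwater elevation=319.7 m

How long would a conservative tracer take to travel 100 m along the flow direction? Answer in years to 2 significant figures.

With h = a·x + b·y + c and OW-A as origin, the differences give:
  60·a + 45·b = +1.1
  10·a + 30·b = +0.2
Eliminate b (×30 and ×45, subtract): 1350·a = 24.00 → a = ∂h/∂x = +0.01778
Back-substitute: b = ∂h/∂y = +0.0007407.
|∇h| = √(0.01778² + 0.0007407²) = 0.0178
Seepage velocity v = K·i/n = 2.0 × 0.0178 / 0.25 = 0.1424 m/day.
t = 100 / 0.1424 = 702.2 days = 1.92 years.

1.9 years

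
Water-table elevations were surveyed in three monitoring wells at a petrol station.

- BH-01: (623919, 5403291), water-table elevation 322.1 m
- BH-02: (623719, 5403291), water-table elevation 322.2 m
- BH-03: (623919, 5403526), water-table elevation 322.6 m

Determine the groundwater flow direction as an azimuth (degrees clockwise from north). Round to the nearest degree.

∂h/∂x = (322.2 − 322.1) / (623719 − 623919) = -0.0005000
∂h/∂y = (322.6 − 322.1) / (5403526 − 5403291) = +0.002128
Flow direction (−∇h) has components (+0.0005000 E, -0.002128 N).
Azimuth = atan2(E, N) = atan2(+0.0005000, -0.002128) = 166.8° ≈ 167°.

167°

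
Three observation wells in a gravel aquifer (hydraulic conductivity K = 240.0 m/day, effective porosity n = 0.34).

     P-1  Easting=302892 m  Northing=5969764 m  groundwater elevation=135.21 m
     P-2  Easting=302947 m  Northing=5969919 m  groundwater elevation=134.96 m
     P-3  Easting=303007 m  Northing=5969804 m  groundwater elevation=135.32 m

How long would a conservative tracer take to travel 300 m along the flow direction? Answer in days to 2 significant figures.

150 days

With h = a·x + b·y + c and P-1 as origin, the differences give:
  55·a + 155·b = -0.25
  115·a + 40·b = +0.11
Eliminate b (×40 and ×155, subtract): -15625·a = -27.050 → a = ∂h/∂x = +0.001731
Back-substitute: b = ∂h/∂y = -0.002227.
|∇h| = √(0.001731² + -0.002227²) = 0.002821
Seepage velocity v = K·i/n = 240.0 × 0.002821 / 0.34 = 1.991 m/day.
t = 300 / 1.991 = 150.7 days.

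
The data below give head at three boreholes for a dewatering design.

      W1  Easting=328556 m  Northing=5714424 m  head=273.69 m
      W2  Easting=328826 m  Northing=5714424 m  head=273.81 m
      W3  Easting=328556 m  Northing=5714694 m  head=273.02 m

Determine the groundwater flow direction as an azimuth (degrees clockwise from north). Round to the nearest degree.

350°

∂h/∂x = (273.81 − 273.69) / (328826 − 328556) = +0.0004444
∂h/∂y = (273.02 − 273.69) / (5714694 − 5714424) = -0.002481
Flow direction (−∇h) has components (-0.0004444 E, +0.002481 N).
Azimuth = atan2(E, N) = atan2(-0.0004444, +0.002481) = 349.8° ≈ 350°.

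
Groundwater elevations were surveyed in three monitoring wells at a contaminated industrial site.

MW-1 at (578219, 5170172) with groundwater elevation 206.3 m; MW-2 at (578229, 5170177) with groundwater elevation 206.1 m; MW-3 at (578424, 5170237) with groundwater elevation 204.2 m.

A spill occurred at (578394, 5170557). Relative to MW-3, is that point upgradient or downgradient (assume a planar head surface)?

downgradient

With h = a·x + b·y + c and MW-1 as origin, the differences give:
  10·a + 5·b = -0.2
  205·a + 65·b = -2.1
Eliminate b (×65 and ×5, subtract): -375·a = -2.50 → a = ∂h/∂x = +0.006667
Back-substitute: b = ∂h/∂y = -0.05333.
Head at (578394, 5170557) = 206.3 + (+0.006667)·(175) + (-0.05333)·(385) = 186.93 m.
That is lower than the 204.2 m at MW-3, so the point is downgradient.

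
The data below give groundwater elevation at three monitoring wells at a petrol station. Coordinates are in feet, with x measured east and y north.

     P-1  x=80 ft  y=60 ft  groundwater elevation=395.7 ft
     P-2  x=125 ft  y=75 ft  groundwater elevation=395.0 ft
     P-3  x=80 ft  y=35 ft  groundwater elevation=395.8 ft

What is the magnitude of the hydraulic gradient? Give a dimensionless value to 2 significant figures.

With h = a·x + b·y + c and P-1 as origin, the differences give:
  45·a + 15·b = -0.7
  0·a + (-25)·b = +0.1
Eliminate b (×(-25) and ×15, subtract): -1125·a = 16.00 → a = ∂h/∂x = -0.01422
Back-substitute: b = ∂h/∂y = -0.004000.
|∇h| = √(-0.01422² + -0.004000²) = 0.01477

0.015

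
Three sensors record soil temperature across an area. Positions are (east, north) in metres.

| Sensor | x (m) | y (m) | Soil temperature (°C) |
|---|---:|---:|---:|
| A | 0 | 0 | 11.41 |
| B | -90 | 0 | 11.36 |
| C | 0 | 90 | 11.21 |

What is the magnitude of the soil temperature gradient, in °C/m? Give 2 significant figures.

0.0023 °C/m

∂T/∂x = (11.36 − 11.41) / (-90 − 0) = +0.0005556
∂T/∂y = (11.21 − 11.41) / (90 − 0) = -0.002222
|∇f| = √(0.0005556² + -0.002222²) = 0.00229 °C/m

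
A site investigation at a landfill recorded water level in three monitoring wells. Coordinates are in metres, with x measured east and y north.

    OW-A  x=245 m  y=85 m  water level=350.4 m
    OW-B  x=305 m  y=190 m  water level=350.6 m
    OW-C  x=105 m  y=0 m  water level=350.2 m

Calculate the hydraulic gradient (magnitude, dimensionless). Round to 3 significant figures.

0.00172

With h = a·x + b·y + c and OW-A as origin, the differences give:
  60·a + 105·b = +0.2
  (-140)·a + (-85)·b = -0.2
Eliminate b (×(-85) and ×105, subtract): 9600·a = 4.00 → a = ∂h/∂x = +0.0004167
Back-substitute: b = ∂h/∂y = +0.001667.
|∇h| = √(0.0004167² + 0.001667²) = 0.001718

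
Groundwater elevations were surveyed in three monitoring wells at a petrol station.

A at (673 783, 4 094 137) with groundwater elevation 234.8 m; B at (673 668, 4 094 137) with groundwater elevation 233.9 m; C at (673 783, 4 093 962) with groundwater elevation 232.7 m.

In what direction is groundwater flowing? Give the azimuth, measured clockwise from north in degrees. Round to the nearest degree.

213°

∂h/∂x = (233.9 − 234.8) / (673668 − 673783) = +0.007826
∂h/∂y = (232.7 − 234.8) / (4093962 − 4094137) = +0.01200
Flow direction (−∇h) has components (-0.007826 E, -0.01200 N).
Azimuth = atan2(E, N) = atan2(-0.007826, -0.01200) = 213.1° ≈ 213°.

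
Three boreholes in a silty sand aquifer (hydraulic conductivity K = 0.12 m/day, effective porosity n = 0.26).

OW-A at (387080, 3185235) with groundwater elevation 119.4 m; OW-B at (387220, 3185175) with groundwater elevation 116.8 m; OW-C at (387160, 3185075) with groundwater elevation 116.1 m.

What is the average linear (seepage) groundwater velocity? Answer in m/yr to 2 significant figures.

3.2 m/yr

Three-point gradient (reference OW-A): Δ to OW-B = (140, -60, -2.6), Δ to OW-C = (80, -160, -3.3).
∂h/∂x = -0.01239, ∂h/∂y = +0.01443 (det = -17600).
|∇h| = √(-0.01239² + 0.01443²) = 0.01902
Seepage velocity v = K·i/n = 0.12 × 0.01902 / 0.26 = 0.008778 m/day = 3.206 m/yr.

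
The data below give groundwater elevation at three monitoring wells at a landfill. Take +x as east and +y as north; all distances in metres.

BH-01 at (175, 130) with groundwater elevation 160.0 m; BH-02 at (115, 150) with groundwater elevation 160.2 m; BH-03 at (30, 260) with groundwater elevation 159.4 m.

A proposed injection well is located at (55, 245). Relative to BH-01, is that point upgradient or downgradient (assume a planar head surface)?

Differences from BH-01: to BH-02 (Δx, Δy, Δh) = (-60, 20, +0.2); to BH-03 = (-145, 130, -0.6).
Solve a·Δx + b·Δy = Δh: det = (-60)·130 − (-145)·20 = -4900.
∂h/∂x = [(+0.2)·130 − (-0.6)·20] / -4900 = -0.007755
∂h/∂y = [(-60)·(-0.6) − (-145)·(+0.2)] / -4900 = -0.01327
Head at (55, 245) = 160.0 + (-0.007755)·(-120) + (-0.01327)·(115) = 159.41 m.
That is lower than the 160.0 m at BH-01, so the point is downgradient.

downgradient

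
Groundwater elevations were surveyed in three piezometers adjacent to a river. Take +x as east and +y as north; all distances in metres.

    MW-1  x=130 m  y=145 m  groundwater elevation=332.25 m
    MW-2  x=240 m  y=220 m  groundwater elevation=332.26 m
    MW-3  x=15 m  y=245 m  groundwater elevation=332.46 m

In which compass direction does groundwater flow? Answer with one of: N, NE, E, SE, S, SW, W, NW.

SE

Three-point gradient (reference MW-1): Δ to MW-2 = (110, 75, +0.01), Δ to MW-3 = (-115, 100, +0.21).
∂h/∂x = -0.0007516, ∂h/∂y = +0.001236 (det = 19625).
Flow = −∇h = (+0.0007516 east, -0.001236 north), which points southeast.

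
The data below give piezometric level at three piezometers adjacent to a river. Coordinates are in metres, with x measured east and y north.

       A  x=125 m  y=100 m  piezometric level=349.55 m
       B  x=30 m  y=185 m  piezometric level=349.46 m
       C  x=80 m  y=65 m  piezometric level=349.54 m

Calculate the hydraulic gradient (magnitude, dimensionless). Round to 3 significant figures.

Taking A as reference: B−A = (-95, 85, -0.09); C−A = (-45, -35, -0.01).
Solve a·Δx + b·Δy = Δh: det = (-95)·(-35) − (-45)·85 = 7150.
∂h/∂x = [(-0.09)·(-35) − (-0.01)·85] / 7150 = +0.0005594
∂h/∂y = [(-95)·(-0.01) − (-45)·(-0.09)] / 7150 = -0.0004336
|∇h| = √(0.0005594² + -0.0004336²) = 0.0007078

0.000708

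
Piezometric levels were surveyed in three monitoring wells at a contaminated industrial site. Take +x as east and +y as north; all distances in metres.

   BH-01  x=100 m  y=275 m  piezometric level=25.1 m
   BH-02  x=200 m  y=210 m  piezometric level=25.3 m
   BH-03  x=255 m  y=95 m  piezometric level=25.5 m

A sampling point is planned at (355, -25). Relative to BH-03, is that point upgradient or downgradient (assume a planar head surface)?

upgradient

Three-point gradient (reference BH-01): Δ to BH-02 = (100, -65, +0.2), Δ to BH-03 = (155, -180, +0.4).
∂h/∂x = +0.001262, ∂h/∂y = -0.001136 (det = -7925).
Head at (355, -25) = 25.1 + (+0.001262)·(255) + (-0.001136)·(-300) = 25.76 m.
That is higher than the 25.5 m at BH-03, so the point is upgradient.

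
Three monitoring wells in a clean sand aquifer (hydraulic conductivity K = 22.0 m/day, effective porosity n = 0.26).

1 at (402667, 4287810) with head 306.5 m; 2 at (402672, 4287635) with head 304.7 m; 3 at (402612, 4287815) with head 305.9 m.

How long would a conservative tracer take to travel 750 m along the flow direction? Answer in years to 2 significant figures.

1.5 years

Three-point gradient (reference 1): Δ to 2 = (5, -175, -1.8), Δ to 3 = (-55, 5, -0.6).
∂h/∂x = +0.01188, ∂h/∂y = +0.01063 (det = -9600).
|∇h| = √(0.01188² + 0.01063²) = 0.01594
Seepage velocity v = K·i/n = 22.0 × 0.01594 / 0.26 = 1.349 m/day.
t = 750 / 1.349 = 556 days = 1.52 years.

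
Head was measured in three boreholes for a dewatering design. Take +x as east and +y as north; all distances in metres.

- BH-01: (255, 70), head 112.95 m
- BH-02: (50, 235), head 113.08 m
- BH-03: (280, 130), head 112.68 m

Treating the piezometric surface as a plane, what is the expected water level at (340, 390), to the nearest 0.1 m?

With h = a·x + b·y + c and BH-01 as origin, the differences give:
  (-205)·a + 165·b = +0.13
  25·a + 60·b = -0.27
Eliminate b (×60 and ×165, subtract): -16425·a = 52.350 → a = ∂h/∂x = -0.003187
Back-substitute: b = ∂h/∂y = -0.003172.
h(340, 390) = 112.95 + (-0.003187)·(85) + (-0.003172)·(320) = 112.95 -0.271 -1.015 = 111.664 m.

111.7 m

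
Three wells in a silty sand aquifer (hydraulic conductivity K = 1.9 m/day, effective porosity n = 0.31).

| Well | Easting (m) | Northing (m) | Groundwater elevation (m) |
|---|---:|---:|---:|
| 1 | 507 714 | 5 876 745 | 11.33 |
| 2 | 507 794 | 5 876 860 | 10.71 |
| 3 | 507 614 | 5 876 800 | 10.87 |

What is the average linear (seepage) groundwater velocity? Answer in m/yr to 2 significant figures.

14 m/yr

Taking 1 as reference: 2−1 = (80, 115, -0.62); 3−1 = (-100, 55, -0.46).
Solve a·Δx + b·Δy = Δh: det = 80·55 − (-100)·115 = 15900.
∂h/∂x = [(-0.62)·55 − (-0.46)·115] / 15900 = +0.001182
∂h/∂y = [80·(-0.46) − (-100)·(-0.62)] / 15900 = -0.006214
|∇h| = √(0.001182² + -0.006214²) = 0.006325
Seepage velocity v = K·i/n = 1.9 × 0.006325 / 0.31 = 0.03877 m/day = 14.16 m/yr.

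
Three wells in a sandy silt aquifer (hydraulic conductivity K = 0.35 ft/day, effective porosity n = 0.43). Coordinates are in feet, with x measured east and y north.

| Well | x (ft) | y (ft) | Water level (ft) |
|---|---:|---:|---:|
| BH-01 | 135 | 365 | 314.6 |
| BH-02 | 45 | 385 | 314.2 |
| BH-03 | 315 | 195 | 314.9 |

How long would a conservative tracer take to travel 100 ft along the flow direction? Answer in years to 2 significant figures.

Taking BH-01 as reference: BH-02−BH-01 = (-90, 20, -0.4); BH-03−BH-01 = (180, -170, +0.3).
Solve a·Δx + b·Δy = Δh: det = (-90)·(-170) − 180·20 = 11700.
∂h/∂x = [(-0.4)·(-170) − (+0.3)·20] / 11700 = +0.005299
∂h/∂y = [(-90)·(+0.3) − 180·(-0.4)] / 11700 = +0.003846
|∇h| = √(0.005299² + 0.003846²) = 0.006548
Seepage velocity v = K·i/n = 0.35 × 0.006548 / 0.43 = 0.00533 ft/day.
t = 100 / 0.00533 = 1.876e+04 days = 51.4 years.

51 years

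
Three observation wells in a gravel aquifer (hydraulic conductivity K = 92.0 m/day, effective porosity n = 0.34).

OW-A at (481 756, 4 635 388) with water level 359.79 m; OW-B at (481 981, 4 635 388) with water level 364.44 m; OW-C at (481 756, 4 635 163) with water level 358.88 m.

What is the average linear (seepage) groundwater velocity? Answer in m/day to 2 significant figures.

5.7 m/day

∂h/∂x = (364.44 − 359.79) / (481981 − 481756) = +0.02067
∂h/∂y = (358.88 − 359.79) / (4635163 − 4635388) = +0.004044
|∇h| = √(0.02067² + 0.004044²) = 0.02106
Seepage velocity v = K·i/n = 92.0 × 0.02106 / 0.34 = 5.699 m/day.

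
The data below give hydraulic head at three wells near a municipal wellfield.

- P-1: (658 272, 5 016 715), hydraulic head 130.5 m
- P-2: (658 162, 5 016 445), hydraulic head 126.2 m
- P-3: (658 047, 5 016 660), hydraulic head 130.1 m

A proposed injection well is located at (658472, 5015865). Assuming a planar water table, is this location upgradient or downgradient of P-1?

Differences from P-1: to P-2 (Δx, Δy, Δh) = (-110, -270, -4.3); to P-3 = (-225, -55, -0.4).
Determinant of the coordinate differences = (-110)·(-55) − (-225)·(-270) = -54700.
∂h/∂x = [(-4.3)·(-55) − (-0.4)·(-270)] / -54700 = -0.002349
∂h/∂y = [(-110)·(-0.4) − (-225)·(-4.3)] / -54700 = +0.01688
Head at (658472, 5015865) = 130.5 + (-0.002349)·(200) + (+0.01688)·(-850) = 115.68 m.
That is lower than the 130.5 m at P-1, so the point is downgradient.

downgradient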